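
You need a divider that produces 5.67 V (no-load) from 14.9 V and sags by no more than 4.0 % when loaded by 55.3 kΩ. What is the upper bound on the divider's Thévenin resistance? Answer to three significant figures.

Loading drop = R_th/(R_th + R_L) ≤ 0.0400, so R_th ≤ R_L · ε/(1−ε) = 55.3 kΩ × 0.0400/0.9600 = 2.30 kΩ.

R_th ≤ 2.30 kΩ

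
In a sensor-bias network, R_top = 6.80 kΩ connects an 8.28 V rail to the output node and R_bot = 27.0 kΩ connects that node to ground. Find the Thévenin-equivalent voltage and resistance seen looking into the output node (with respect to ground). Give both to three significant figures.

V_th = 6.61 V, R_th = 5.43 kΩ

V_th is the open-circuit tap voltage: 8.28 × 27.0/(6.80 + 27.0) = 6.61 V.
With the supply zeroed, R_top and R_bot appear in parallel from the tap: R_th = R_top‖R_bot = (6.80 × 27.0)/33.80 = 5.43 kΩ.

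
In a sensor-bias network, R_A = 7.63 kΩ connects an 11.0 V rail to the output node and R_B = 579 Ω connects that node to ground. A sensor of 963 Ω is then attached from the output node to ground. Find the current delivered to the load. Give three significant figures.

R_B‖R_L = 361.6 Ω; V_out = 11.0 × 361.6/7992 = 0.4977 V.
I_L = V_out / R_L = 0.4977 / 963 Ω = 0.517 mA.

I_L ≈ 0.517 mA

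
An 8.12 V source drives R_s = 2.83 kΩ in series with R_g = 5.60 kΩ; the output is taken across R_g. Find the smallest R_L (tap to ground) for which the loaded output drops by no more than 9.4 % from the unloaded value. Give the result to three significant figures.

Output resistance R_th = R_s‖R_g = (2.83 × 5.60)/8.430 = 1.880 kΩ.
The fractional drop is R_th/(R_th + R_L); requiring this ≤ 0.0940 gives R_L ≥ R_th(1/0.0940 − 1) = 1.880 × 9.638 = 18.1 kΩ.

R_L(min) ≈ 18.1 kΩ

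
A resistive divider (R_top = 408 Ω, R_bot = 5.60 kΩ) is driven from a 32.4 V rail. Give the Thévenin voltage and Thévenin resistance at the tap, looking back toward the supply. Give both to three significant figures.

V_th = 30.2 V, R_th = 380 Ω

V_th is the open-circuit tap voltage: 32.4 × 5600/(408 + 5600) = 30.2 V.
With the supply zeroed, R_top and R_bot appear in parallel from the tap: R_th = R_top‖R_bot = (408 × 5600)/6008 = 380 Ω.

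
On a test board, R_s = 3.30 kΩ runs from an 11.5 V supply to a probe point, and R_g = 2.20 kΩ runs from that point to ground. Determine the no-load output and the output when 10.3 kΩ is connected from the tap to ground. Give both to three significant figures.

Unloaded: 4.60 V; loaded: 4.08 V

Open-circuit: V = 11.5 × 2.20/(3.30 + 2.20) = 4.60 V.
With the load, R_g becomes R_g‖R_L = 1.813 kΩ, so V = 11.5 × 1.813/5.113 = 4.08 V.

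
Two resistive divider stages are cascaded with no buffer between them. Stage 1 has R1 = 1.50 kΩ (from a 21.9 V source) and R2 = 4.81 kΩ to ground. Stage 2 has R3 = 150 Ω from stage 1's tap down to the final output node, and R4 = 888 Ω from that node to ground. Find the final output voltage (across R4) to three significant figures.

Stage 2 presents R3+R4 = 1038 Ω as a load on stage 1's tap.
Stage 1's lower leg becomes R2‖(R3+R4) = 853.8 Ω, so V_mid = 21.9 × 853.8/2354 = 7.944 V.
Stage 2 is itself unloaded: V_out = V_mid × R4/(R3+R4) = 7.944 × 888/1038 = 6.80 V.

V_out ≈ 6.80 V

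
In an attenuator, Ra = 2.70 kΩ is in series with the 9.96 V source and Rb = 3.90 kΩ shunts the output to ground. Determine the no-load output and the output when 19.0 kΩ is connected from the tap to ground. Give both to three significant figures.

Unloaded: 5.89 V; loaded: 5.43 V

Open-circuit: V = 9.96 × 3.90/(2.70 + 3.90) = 5.89 V.
With the load, Rb becomes Rb‖R_L = 3.236 kΩ, so V = 9.96 × 3.236/5.936 = 5.43 V.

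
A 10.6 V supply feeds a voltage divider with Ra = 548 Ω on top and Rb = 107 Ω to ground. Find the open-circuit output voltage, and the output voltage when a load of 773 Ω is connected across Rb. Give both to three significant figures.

Unloaded: 1.73 V; loaded: 1.55 V

Open-circuit: V = 10.6 × 107/(548 + 107) = 1.73 V.
With the load, Rb becomes Rb‖R_L = 93.99 Ω, so V = 10.6 × 93.99/642.0 = 1.55 V.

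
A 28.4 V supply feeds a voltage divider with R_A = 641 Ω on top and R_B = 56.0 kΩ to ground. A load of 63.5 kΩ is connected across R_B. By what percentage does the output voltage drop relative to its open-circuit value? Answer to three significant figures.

The divider's output (Thévenin) resistance is R_A‖R_B = 633.7 Ω.
Fractional drop under load = R_th/(R_th + R_L) = 633.7 / (633.7 + 63500) = 0.009882.
So the output falls by 0.988 %.

0.988 %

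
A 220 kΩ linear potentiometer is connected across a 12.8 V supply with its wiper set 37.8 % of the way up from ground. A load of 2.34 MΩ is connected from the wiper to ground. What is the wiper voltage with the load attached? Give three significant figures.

V ≈ 4.73 V

The wiper splits the pot into (1−α)R = 136.8 kΩ above and αR = 83.16 kΩ below.
Lower section ‖ load = 80.31 kΩ.
V_wiper = 12.8 × 80.31/(136.8 + 80.31) = 4.73 V.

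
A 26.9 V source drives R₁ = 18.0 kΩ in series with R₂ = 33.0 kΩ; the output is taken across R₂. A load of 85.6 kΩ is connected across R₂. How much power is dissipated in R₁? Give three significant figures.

P ≈ 7.45 mW

Total resistance from the source is R₁ + (R₂‖R_L) = 41.82 kΩ, so I = 26.9/41.82 kΩ = 0.6433 mA.
P = I²·R₁ = (0.6433 mA)² × 18.0 kΩ = 7.45 mW.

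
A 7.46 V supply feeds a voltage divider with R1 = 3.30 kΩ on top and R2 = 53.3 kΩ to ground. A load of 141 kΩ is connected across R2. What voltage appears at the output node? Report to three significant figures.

V_out ≈ 6.87 V

The load sits in parallel with R2: R2‖R_L = (53.3 × 141) / (53.3 + 141) = 38.68 kΩ.
V_out = 7.46 × 38.68 / (3.30 + 38.68) = 7.46 × 38.68/41.98 = 6.87 V.
(Unloaded it would have been 7.03 V.)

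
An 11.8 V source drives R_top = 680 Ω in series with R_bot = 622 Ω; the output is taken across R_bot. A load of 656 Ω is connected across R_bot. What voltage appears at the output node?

The load sits in parallel with R_bot: R_bot‖R_L = (622 × 656) / (622 + 656) = 319.3 Ω.
V_out = 11.8 × 319.3 / (680 + 319.3) = 11.8 × 319.3/999.3 = 3.77 V.

V_out ≈ 3.77 V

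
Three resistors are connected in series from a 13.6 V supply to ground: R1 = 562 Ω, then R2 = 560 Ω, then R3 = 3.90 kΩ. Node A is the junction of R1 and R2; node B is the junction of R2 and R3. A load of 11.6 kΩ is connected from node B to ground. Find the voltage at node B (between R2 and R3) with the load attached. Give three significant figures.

At node B, R3 is in parallel with the load: R3‖R_L = 2919 Ω.
Below node A the resistance is R2 + (R3‖R_L) = 3479 Ω, so V_A = 13.6 × 3479/4041 = 11.71 V.
Then V_B = V_A × (R3‖R_L)/(R2 + R3‖R_L) = 11.71 × 2919/3479 = 9.82 V.

V ≈ 9.82 V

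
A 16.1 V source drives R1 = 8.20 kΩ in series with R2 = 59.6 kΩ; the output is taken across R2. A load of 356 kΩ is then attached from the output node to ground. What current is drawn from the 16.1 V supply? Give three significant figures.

R2‖R_L = 51.05 kΩ, so the source sees R1 + R2‖R_L = 59.25 kΩ.
I = 16.1 V / 59.25 kΩ = 0.272 mA.

I ≈ 0.272 mA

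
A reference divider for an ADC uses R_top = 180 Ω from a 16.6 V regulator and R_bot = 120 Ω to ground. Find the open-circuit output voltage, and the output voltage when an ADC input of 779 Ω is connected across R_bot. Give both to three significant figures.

Unloaded: 6.64 V; loaded: 6.08 V

Open-circuit: V = 16.6 × 120/(180 + 120) = 6.64 V.
With the load, R_bot becomes R_bot‖R_L = 104.0 Ω, so V = 16.6 × 104.0/284.0 = 6.08 V.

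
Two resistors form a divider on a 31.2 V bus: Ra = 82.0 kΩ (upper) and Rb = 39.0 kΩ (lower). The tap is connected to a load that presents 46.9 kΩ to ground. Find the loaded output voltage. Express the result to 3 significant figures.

V_out ≈ 6.43 V

The load sits in parallel with Rb: Rb‖R_L = (39.0 × 46.9) / (39.0 + 46.9) = 21.29 kΩ.
V_out = 31.2 × 21.29 / (82.0 + 21.29) = 31.2 × 21.29/103.3 = 6.43 V.
(Unloaded it would have been 10.1 V.)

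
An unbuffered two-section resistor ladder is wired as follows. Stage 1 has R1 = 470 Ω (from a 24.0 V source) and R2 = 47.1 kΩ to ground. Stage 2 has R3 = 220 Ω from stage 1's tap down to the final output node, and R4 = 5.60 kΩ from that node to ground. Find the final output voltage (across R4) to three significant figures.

V_out ≈ 21.2 V

Stage 2 presents R3+R4 = 5820 Ω as a load on stage 1's tap.
Stage 1's lower leg becomes R2‖(R3+R4) = 5180 Ω, so V_mid = 24.0 × 5180/5650 = 22.00 V.
Stage 2 is itself unloaded: V_out = V_mid × R4/(R3+R4) = 22.00 × 5600/5820 = 21.2 V.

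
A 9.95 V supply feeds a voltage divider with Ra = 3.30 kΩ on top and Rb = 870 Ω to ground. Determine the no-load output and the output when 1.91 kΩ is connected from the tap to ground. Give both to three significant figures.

Open-circuit: V = 9.95 × 870/(3300 + 870) = 2.08 V.
With the load, Rb becomes Rb‖R_L = 597.7 Ω, so V = 9.95 × 597.7/3898 = 1.53 V.

Unloaded: 2.08 V; loaded: 1.53 V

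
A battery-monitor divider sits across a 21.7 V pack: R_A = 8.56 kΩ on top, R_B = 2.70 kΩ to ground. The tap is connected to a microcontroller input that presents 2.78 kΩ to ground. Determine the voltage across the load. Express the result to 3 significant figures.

The load sits in parallel with R_B: R_B‖R_L = (2.70 × 2.78) / (2.70 + 2.78) = 1.370 kΩ.
V_out = 21.7 × 1.370 / (8.56 + 1.370) = 21.7 × 1.370/9.930 = 2.99 V.
(Unloaded it would have been 5.20 V.)

V_out ≈ 2.99 V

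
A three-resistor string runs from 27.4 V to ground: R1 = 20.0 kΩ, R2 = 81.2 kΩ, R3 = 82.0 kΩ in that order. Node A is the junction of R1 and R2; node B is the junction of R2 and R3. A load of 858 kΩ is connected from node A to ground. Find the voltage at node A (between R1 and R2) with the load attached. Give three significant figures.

Below node A the series string R2+R3 = 163.2 kΩ sits in parallel with the 858 kΩ load: 137.1 kΩ.
V_A = 27.4 × 137.1/(20.0 + 137.1) = 23.9 V.

V ≈ 23.9 V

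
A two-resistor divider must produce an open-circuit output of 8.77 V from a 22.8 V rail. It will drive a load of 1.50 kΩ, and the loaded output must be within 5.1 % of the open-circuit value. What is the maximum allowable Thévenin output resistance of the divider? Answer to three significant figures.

R_th ≤ 80.6 Ω

Loading drop = R_th/(R_th + R_L) ≤ 0.0510, so R_th ≤ R_L · ε/(1−ε) = 1.50 kΩ × 0.0510/0.9490 = 80.6 Ω.
(Any R1, R2 with R2/(R1+R2) = 0.385 and R1‖R2 ≤ 80.6 Ω will meet the spec.)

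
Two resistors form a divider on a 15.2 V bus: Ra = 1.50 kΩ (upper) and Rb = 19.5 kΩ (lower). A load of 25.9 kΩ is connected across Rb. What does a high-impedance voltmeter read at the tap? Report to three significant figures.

V_out ≈ 13.4 V

The load sits in parallel with Rb: Rb‖R_L = (19.5 × 25.9) / (19.5 + 25.9) = 11.12 kΩ.
V_out = 15.2 × 11.12 / (1.50 + 11.12) = 15.2 × 11.12/12.62 = 13.4 V.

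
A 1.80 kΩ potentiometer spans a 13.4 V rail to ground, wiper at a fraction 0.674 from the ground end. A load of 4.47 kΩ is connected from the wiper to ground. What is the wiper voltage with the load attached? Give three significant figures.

The wiper splits the pot into (1−α)R = 586.8 Ω above and αR = 1213 Ω below.
Lower section ‖ load = 954.2 Ω.
V_wiper = 13.4 × 954.2/(586.8 + 954.2) = 8.30 V.

V ≈ 8.30 V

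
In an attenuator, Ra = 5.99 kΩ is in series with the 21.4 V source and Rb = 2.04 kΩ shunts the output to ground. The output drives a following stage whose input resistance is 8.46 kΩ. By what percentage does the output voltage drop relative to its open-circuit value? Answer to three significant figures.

15.2 %

Unloaded V = 21.4 × 2.04/8.030 = 5.437 V.
Loaded: Rb‖R_L = 1.644 kΩ, giving V = 21.4 × 1.644/7.634 = 4.608 V.
Drop = (5.437 − 4.608) / 5.437 = 15.2 %.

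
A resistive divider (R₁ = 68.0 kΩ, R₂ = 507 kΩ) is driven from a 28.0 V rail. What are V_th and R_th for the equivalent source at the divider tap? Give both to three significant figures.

V_th = 24.7 V, R_th = 60.0 kΩ

V_th is the open-circuit tap voltage: 28.0 × 507/(68.0 + 507) = 24.7 V.
With the supply zeroed, R₁ and R₂ appear in parallel from the tap: R_th = R₁‖R₂ = (68.0 × 507)/575.0 = 60.0 kΩ.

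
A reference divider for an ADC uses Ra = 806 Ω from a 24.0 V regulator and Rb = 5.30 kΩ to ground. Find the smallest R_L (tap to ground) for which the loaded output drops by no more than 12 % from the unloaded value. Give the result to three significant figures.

R_L(min) ≈ 5.13 kΩ

Output resistance R_th = Ra‖Rb = (806 × 5300)/6106 = 699.6 Ω.
The fractional drop is R_th/(R_th + R_L); requiring this ≤ 0.120 gives R_L ≥ R_th(1/0.120 − 1) = 699.6 × 7.333 = 5.13 kΩ.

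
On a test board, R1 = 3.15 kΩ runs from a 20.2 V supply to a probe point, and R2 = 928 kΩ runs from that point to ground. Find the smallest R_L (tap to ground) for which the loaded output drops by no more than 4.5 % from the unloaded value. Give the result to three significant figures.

R_L(min) ≈ 66.6 kΩ

Output resistance R_th = R1‖R2 = (3.15 × 928)/931.1 = 3.139 kΩ.
The fractional drop is R_th/(R_th + R_L); requiring this ≤ 0.0450 gives R_L ≥ R_th(1/0.0450 − 1) = 3.139 × 21.22 = 66.6 kΩ.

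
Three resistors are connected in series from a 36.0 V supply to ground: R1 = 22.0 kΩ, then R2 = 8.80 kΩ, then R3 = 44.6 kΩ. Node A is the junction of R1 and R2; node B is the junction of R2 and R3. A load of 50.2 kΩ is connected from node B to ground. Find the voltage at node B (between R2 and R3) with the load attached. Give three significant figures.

At node B, R3 is in parallel with the load: R3‖R_L = 23.62 kΩ.
Below node A the resistance is R2 + (R3‖R_L) = 32.42 kΩ, so V_A = 36.0 × 32.42/54.42 = 21.45 V.
Then V_B = V_A × (R3‖R_L)/(R2 + R3‖R_L) = 21.45 × 23.62/32.42 = 15.6 V.

V ≈ 15.6 V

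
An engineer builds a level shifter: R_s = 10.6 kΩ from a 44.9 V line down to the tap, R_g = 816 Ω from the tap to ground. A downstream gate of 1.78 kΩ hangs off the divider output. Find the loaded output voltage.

V_out ≈ 2.25 V

The load sits in parallel with R_g: R_g‖R_L = (816 × 1780) / (816 + 1780) = 559.5 Ω.
V_out = 44.9 × 559.5 / (10600 + 559.5) = 44.9 × 559.5/11160 = 2.25 V.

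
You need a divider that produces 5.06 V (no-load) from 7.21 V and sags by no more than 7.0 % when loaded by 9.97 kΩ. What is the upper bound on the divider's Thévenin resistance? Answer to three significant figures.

R_th ≤ 750 Ω

Loading drop = R_th/(R_th + R_L) ≤ 0.0700, so R_th ≤ R_L · ε/(1−ε) = 9.97 kΩ × 0.0700/0.9300 = 750 Ω.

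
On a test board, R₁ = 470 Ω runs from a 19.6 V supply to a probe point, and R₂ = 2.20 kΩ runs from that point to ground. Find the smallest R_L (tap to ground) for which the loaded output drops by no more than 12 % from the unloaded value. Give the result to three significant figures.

Output resistance R_th = R₁‖R₂ = (470 × 2200)/2670 = 387.3 Ω.
The fractional drop is R_th/(R_th + R_L); requiring this ≤ 0.120 gives R_L ≥ R_th(1/0.120 − 1) = 387.3 × 7.333 = 2.84 kΩ.

R_L(min) ≈ 2.84 kΩ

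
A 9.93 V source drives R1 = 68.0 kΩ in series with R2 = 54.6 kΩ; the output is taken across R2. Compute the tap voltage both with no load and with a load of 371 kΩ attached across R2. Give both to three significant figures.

Open-circuit: V = 9.93 × 54.6/(68.0 + 54.6) = 4.42 V.
With the load, R2 becomes R2‖R_L = 47.60 kΩ, so V = 9.93 × 47.60/115.6 = 4.09 V.

Unloaded: 4.42 V; loaded: 4.09 V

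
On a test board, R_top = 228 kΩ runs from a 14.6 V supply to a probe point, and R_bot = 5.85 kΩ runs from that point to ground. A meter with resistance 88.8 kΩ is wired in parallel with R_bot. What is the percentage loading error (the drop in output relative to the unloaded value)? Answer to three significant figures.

6.04 %

The divider's output (Thévenin) resistance is R_top‖R_bot = 5.704 kΩ.
Fractional drop under load = R_th/(R_th + R_L) = 5.704 / (5.704 + 88.8) = 0.06035.
So the output falls by 6.04 %.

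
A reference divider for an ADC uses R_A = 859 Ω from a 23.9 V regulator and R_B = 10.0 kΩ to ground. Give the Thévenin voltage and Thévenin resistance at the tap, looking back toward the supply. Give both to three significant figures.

V_th = 22.0 V, R_th = 791 Ω

V_th is the open-circuit tap voltage: 23.9 × 10000/(859 + 10000) = 22.0 V.
With the supply zeroed, R_A and R_B appear in parallel from the tap: R_th = R_A‖R_B = (859 × 10000)/10860 = 791 Ω.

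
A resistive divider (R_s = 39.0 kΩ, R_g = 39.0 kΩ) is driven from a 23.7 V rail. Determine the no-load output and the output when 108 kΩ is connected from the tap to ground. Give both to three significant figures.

Open-circuit: V = 23.7 × 39.0/(39.0 + 39.0) = 11.8 V.
With the load, R_g becomes R_g‖R_L = 28.65 kΩ, so V = 23.7 × 28.65/67.65 = 10.0 V.

Unloaded: 11.8 V; loaded: 10.0 V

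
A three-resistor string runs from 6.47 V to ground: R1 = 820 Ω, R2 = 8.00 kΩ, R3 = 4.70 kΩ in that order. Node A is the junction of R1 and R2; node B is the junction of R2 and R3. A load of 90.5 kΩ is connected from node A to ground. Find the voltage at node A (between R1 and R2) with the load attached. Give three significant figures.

Below node A the series string R2+R3 = 12700 Ω sits in parallel with the 90500 Ω load: 11140 Ω.
V_A = 6.47 × 11140/(820 + 11140) = 6.03 V.

V ≈ 6.03 V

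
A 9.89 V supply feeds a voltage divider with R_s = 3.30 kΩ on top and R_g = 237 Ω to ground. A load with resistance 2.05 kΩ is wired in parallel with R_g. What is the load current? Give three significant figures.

R_g‖R_L = 212.4 Ω; V_out = 9.89 × 212.4/3512 = 0.5982 V.
I_L = V_out / R_L = 0.5982 / 2.05 kΩ = 0.292 mA.

I_L ≈ 0.292 mA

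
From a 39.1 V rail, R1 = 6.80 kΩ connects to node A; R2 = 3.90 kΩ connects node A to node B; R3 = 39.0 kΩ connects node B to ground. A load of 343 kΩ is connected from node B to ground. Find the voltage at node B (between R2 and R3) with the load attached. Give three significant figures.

At node B, R3 is in parallel with the load: R3‖R_L = 35.02 kΩ.
Below node A the resistance is R2 + (R3‖R_L) = 38.92 kΩ, so V_A = 39.1 × 38.92/45.72 = 33.28 V.
Then V_B = V_A × (R3‖R_L)/(R2 + R3‖R_L) = 33.28 × 35.02/38.92 = 29.9 V.

V ≈ 29.9 V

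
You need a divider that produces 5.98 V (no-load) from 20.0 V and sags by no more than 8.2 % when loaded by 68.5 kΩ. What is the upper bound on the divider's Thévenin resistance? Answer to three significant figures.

Loading drop = R_th/(R_th + R_L) ≤ 0.0820, so R_th ≤ R_L · ε/(1−ε) = 68.5 kΩ × 0.0820/0.9180 = 6.12 kΩ.

R_th ≤ 6.12 kΩ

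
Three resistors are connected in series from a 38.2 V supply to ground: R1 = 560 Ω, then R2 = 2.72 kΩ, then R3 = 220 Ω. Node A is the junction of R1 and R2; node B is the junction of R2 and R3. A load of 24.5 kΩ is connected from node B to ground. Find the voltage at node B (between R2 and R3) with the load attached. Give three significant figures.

V ≈ 2.38 V

At node B, R3 is in parallel with the load: R3‖R_L = 218.0 Ω.
Below node A the resistance is R2 + (R3‖R_L) = 2938 Ω, so V_A = 38.2 × 2938/3498 = 32.08 V.
Then V_B = V_A × (R3‖R_L)/(R2 + R3‖R_L) = 32.08 × 218.0/2938 = 2.38 V.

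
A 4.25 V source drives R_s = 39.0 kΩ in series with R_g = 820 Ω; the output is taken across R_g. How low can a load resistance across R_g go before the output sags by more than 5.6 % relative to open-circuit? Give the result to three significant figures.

R_L(min) ≈ 13.5 kΩ

Output resistance R_th = R_s‖R_g = (39000 × 820)/39820 = 803.1 Ω.
The fractional drop is R_th/(R_th + R_L); requiring this ≤ 0.0560 gives R_L ≥ R_th(1/0.0560 − 1) = 803.1 × 16.86 = 13.5 kΩ.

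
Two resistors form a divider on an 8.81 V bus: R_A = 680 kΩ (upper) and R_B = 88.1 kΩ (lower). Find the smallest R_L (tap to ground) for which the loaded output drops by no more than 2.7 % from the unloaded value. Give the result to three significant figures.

R_L(min) ≈ 2.81 MΩ

Output resistance R_th = R_A‖R_B = (680 × 88.1)/768.1 = 78.00 kΩ.
The fractional drop is R_th/(R_th + R_L); requiring this ≤ 0.0270 gives R_L ≥ R_th(1/0.0270 − 1) = 78.00 × 36.04 = 2.81 MΩ.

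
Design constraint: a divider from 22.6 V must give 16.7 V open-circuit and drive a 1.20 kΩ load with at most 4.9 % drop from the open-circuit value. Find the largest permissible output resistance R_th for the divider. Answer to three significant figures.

R_th ≤ 61.8 Ω

Loading drop = R_th/(R_th + R_L) ≤ 0.0490, so R_th ≤ R_L · ε/(1−ε) = 1.20 kΩ × 0.0490/0.9510 = 61.8 Ω.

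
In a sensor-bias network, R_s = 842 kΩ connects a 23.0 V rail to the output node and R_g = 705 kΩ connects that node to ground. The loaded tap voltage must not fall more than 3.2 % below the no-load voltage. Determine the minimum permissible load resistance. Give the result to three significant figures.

Output resistance R_th = R_s‖R_g = (842 × 705)/1547 = 383.7 kΩ.
The fractional drop is R_th/(R_th + R_L); requiring this ≤ 0.0320 gives R_L ≥ R_th(1/0.0320 − 1) = 383.7 × 30.25 = 11.6 MΩ.

R_L(min) ≈ 11.6 MΩ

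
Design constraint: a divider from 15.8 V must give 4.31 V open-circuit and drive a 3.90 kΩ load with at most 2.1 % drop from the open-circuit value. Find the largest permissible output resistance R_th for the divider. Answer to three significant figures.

Loading drop = R_th/(R_th + R_L) ≤ 0.0210, so R_th ≤ R_L · ε/(1−ε) = 3.90 kΩ × 0.0210/0.9790 = 83.7 Ω.
(Any R1, R2 with R2/(R1+R2) = 0.273 and R1‖R2 ≤ 83.7 Ω will meet the spec.)

R_th ≤ 83.7 Ω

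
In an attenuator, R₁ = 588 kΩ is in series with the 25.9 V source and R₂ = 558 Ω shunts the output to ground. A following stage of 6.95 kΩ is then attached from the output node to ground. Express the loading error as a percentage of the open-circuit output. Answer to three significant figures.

The divider's output (Thévenin) resistance is R₁‖R₂ = 557.5 Ω.
Fractional drop under load = R_th/(R_th + R_L) = 557.5 / (557.5 + 6950) = 0.07426.
So the output falls by 7.43 %.

7.43 %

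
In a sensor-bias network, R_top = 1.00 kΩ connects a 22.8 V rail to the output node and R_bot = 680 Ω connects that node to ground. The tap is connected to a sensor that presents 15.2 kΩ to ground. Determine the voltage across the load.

The load sits in parallel with R_bot: R_bot‖R_L = (680 × 15200) / (680 + 15200) = 650.9 Ω.
V_out = 22.8 × 650.9 / (1000 + 650.9) = 22.8 × 650.9/1651 = 8.99 V.
(Unloaded it would have been 9.23 V.)

V_out ≈ 8.99 V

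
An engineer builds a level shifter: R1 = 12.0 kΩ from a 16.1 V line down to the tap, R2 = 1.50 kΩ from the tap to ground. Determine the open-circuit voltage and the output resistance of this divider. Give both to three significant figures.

V_th = 1.79 V, R_th = 1.33 kΩ

V_th is the open-circuit tap voltage: 16.1 × 1.50/(12.0 + 1.50) = 1.79 V.
With the supply zeroed, R1 and R2 appear in parallel from the tap: R_th = R1‖R2 = (12.0 × 1.50)/13.50 = 1.33 kΩ.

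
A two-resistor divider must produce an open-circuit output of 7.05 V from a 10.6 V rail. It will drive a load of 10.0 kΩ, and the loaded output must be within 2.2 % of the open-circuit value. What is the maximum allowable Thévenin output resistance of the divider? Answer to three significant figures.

Loading drop = R_th/(R_th + R_L) ≤ 0.0220, so R_th ≤ R_L · ε/(1−ε) = 10.0 kΩ × 0.0220/0.9780 = 225 Ω.

R_th ≤ 225 Ω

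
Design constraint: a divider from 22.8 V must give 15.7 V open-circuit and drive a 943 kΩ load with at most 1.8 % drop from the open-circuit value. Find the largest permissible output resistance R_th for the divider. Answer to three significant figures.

R_th ≤ 17.3 kΩ

Loading drop = R_th/(R_th + R_L) ≤ 0.0180, so R_th ≤ R_L · ε/(1−ε) = 943 kΩ × 0.0180/0.9820 = 17.3 kΩ.
(Any R1, R2 with R2/(R1+R2) = 0.689 and R1‖R2 ≤ 17.3 kΩ will meet the spec.)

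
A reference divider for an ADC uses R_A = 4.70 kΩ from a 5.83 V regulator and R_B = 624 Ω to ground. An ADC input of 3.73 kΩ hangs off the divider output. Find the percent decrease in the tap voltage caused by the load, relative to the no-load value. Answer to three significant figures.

12.9 %

Unloaded V = 5.83 × 624/5324 = 0.68331 V.
Loaded: R_B‖R_L = 534.6 Ω, giving V = 5.83 × 534.6/5235 = 0.59538 V.
Drop = (0.68331 − 0.59538) / 0.68331 = 12.9 %.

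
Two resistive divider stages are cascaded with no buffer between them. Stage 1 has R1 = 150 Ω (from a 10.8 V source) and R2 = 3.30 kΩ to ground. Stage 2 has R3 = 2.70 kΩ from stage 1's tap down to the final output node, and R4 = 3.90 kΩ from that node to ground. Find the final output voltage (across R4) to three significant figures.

V_out ≈ 5.97 V

Stage 2 presents R3+R4 = 6600 Ω as a load on stage 1's tap.
Stage 1's lower leg becomes R2‖(R3+R4) = 2200 Ω, so V_mid = 10.8 × 2200/2350 = 10.11 V.
Stage 2 is itself unloaded: V_out = V_mid × R4/(R3+R4) = 10.11 × 3900/6600 = 5.97 V.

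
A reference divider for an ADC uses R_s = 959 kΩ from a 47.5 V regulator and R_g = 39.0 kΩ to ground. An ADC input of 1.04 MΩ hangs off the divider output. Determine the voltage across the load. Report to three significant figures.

V_out ≈ 1.79 V

The load sits in parallel with R_g: R_g‖R_L = (39.0 × 1040) / (39.0 + 1040) = 37.59 kΩ.
V_out = 47.5 × 37.59 / (959 + 37.59) = 47.5 × 37.59/996.6 = 1.79 V.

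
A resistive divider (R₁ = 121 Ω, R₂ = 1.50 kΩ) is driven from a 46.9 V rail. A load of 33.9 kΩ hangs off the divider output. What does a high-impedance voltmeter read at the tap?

V_out ≈ 43.3 V

The load sits in parallel with R₂: R₂‖R_L = (1500 × 33900) / (1500 + 33900) = 1436 Ω.
V_out = 46.9 × 1436 / (121 + 1436) = 46.9 × 1436/1557 = 43.3 V.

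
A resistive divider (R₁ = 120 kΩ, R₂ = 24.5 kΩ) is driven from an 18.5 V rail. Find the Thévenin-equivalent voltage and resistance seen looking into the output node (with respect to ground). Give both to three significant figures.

V_th = 3.14 V, R_th = 20.3 kΩ

V_th is the open-circuit tap voltage: 18.5 × 24.5/(120 + 24.5) = 3.14 V.
With the supply zeroed, R₁ and R₂ appear in parallel from the tap: R_th = R₁‖R₂ = (120 × 24.5)/144.5 = 20.3 kΩ.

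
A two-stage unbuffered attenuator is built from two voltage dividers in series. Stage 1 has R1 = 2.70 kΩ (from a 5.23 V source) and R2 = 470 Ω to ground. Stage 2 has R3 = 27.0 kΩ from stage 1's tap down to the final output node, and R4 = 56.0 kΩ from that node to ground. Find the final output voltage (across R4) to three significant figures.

Stage 2 presents R3+R4 = 83000 Ω as a load on stage 1's tap.
Stage 1's lower leg becomes R2‖(R3+R4) = 467.4 Ω, so V_mid = 5.23 × 467.4/3167 = 0.7717 V.
Stage 2 is itself unloaded: V_out = V_mid × R4/(R3+R4) = 0.7717 × 56000/83000 = 0.521 V.

V_out ≈ 0.521 V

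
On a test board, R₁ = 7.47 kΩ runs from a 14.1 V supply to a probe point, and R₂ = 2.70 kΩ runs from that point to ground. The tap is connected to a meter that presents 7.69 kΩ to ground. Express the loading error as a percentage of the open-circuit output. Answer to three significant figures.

20.5 %

The divider's output (Thévenin) resistance is R₁‖R₂ = 1.983 kΩ.
Fractional drop under load = R_th/(R_th + R_L) = 1.983 / (1.983 + 7.69) = 0.2050.
So the output falls by 20.5 %.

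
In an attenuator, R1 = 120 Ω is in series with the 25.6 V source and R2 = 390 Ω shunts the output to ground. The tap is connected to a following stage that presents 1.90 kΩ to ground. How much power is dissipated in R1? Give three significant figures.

Total resistance from the source is R1 + (R2‖R_L) = 443.6 Ω, so I = 25.6/443.6 Ω = 57.71 mA.
P = I²·R1 = (57.71 mA)² × 120 Ω = 400 mW.

P ≈ 400 mW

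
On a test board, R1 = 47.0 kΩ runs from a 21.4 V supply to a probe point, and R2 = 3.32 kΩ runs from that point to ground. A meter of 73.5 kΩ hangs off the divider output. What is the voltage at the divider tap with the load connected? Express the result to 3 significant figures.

V_out ≈ 1.35 V

The load sits in parallel with R2: R2‖R_L = (3.32 × 73.5) / (3.32 + 73.5) = 3.177 kΩ.
V_out = 21.4 × 3.177 / (47.0 + 3.177) = 21.4 × 3.177/50.18 = 1.35 V.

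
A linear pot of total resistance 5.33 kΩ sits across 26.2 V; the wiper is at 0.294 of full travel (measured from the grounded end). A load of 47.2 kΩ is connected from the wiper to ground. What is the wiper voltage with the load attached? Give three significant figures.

The wiper splits the pot into (1−α)R = 3.763 kΩ above and αR = 1.567 kΩ below.
Lower section ‖ load = 1.517 kΩ.
V_wiper = 26.2 × 1.517/(3.763 + 1.517) = 7.53 V.

V ≈ 7.53 V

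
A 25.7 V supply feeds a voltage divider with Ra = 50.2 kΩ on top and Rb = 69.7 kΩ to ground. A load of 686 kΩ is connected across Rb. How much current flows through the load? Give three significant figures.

I_L ≈ 0.0209 mA

Rb‖R_L = 63.27 kΩ; V_out = 25.7 × 63.27/113.5 = 14.33 V.
I_L = V_out / R_L = 14.33 / 686 kΩ = 0.0209 mA.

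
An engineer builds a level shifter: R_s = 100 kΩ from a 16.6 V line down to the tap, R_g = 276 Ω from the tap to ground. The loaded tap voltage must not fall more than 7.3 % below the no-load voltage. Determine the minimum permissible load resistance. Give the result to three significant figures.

Output resistance R_th = R_s‖R_g = (100000 × 276)/100300 = 275.2 Ω.
The fractional drop is R_th/(R_th + R_L); requiring this ≤ 0.0730 gives R_L ≥ R_th(1/0.0730 − 1) = 275.2 × 12.70 = 3.50 kΩ.

R_L(min) ≈ 3.50 kΩ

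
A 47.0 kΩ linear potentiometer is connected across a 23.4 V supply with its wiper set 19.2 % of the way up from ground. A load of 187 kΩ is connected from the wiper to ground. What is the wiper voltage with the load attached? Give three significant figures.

V ≈ 4.32 V

The wiper splits the pot into (1−α)R = 37.98 kΩ above and αR = 9.024 kΩ below.
Lower section ‖ load = 8.609 kΩ.
V_wiper = 23.4 × 8.609/(37.98 + 8.609) = 4.32 V.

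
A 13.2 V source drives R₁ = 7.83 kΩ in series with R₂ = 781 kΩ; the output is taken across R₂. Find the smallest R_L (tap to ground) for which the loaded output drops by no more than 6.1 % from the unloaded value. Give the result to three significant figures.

R_L(min) ≈ 119 kΩ

Output resistance R_th = R₁‖R₂ = (7.83 × 781)/788.8 = 7.752 kΩ.
The fractional drop is R_th/(R_th + R_L); requiring this ≤ 0.0610 gives R_L ≥ R_th(1/0.0610 − 1) = 7.752 × 15.39 = 119 kΩ.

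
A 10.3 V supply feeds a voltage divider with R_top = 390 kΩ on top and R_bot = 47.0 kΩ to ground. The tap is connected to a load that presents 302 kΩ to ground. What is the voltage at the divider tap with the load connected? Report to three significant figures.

The load sits in parallel with R_bot: R_bot‖R_L = (47.0 × 302) / (47.0 + 302) = 40.67 kΩ.
V_out = 10.3 × 40.67 / (390 + 40.67) = 10.3 × 40.67/430.7 = 0.973 V.
(Unloaded it would have been 1.11 V.)

V_out ≈ 0.973 V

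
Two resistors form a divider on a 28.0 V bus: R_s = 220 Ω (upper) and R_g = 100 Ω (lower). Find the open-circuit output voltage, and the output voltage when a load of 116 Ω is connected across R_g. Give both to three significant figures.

Open-circuit: V = 28.0 × 100/(220 + 100) = 8.75 V.
With the load, R_g becomes R_g‖R_L = 53.70 Ω, so V = 28.0 × 53.70/273.7 = 5.49 V.

Unloaded: 8.75 V; loaded: 5.49 V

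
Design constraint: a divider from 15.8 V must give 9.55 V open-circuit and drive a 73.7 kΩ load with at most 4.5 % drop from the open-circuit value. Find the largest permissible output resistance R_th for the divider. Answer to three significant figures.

Loading drop = R_th/(R_th + R_L) ≤ 0.0450, so R_th ≤ R_L · ε/(1−ε) = 73.7 kΩ × 0.0450/0.9550 = 3.47 kΩ.
(Any R1, R2 with R2/(R1+R2) = 0.604 and R1‖R2 ≤ 3.47 kΩ will meet the spec.)

R_th ≤ 3.47 kΩ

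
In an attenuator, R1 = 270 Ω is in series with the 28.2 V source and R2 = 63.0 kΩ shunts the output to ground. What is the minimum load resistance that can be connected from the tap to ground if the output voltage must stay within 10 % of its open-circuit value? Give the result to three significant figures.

Output resistance R_th = R1‖R2 = (270 × 63000)/63270 = 268.8 Ω.
The fractional drop is R_th/(R_th + R_L); requiring this ≤ 0.100 gives R_L ≥ R_th(1/0.100 − 1) = 268.8 × 9.000 = 2.42 kΩ.

R_L(min) ≈ 2.42 kΩ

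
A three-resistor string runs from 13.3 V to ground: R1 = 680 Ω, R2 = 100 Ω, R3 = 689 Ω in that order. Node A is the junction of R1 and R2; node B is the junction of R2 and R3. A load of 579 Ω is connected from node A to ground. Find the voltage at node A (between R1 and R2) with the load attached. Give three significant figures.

Below node A the series string R2+R3 = 789.0 Ω sits in parallel with the 579 Ω load: 333.9 Ω.
V_A = 13.3 × 333.9/(680 + 333.9) = 4.38 V.

V ≈ 4.38 V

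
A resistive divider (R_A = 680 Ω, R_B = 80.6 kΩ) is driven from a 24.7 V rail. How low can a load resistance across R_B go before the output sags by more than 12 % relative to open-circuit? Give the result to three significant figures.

Output resistance R_th = R_A‖R_B = (680 × 80600)/81280 = 674.3 Ω.
The fractional drop is R_th/(R_th + R_L); requiring this ≤ 0.120 gives R_L ≥ R_th(1/0.120 − 1) = 674.3 × 7.333 = 4.94 kΩ.

R_L(min) ≈ 4.94 kΩ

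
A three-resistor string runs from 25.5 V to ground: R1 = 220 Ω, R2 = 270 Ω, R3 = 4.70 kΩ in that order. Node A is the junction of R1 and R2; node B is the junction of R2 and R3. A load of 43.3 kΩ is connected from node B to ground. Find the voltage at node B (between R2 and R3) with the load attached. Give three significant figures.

V ≈ 22.9 V

At node B, R3 is in parallel with the load: R3‖R_L = 4240 Ω.
Below node A the resistance is R2 + (R3‖R_L) = 4510 Ω, so V_A = 25.5 × 4510/4730 = 24.31 V.
Then V_B = V_A × (R3‖R_L)/(R2 + R3‖R_L) = 24.31 × 4240/4510 = 22.9 V.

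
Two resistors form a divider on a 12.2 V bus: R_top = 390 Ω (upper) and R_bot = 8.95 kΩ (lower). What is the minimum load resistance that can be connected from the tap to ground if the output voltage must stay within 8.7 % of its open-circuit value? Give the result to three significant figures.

Output resistance R_th = R_top‖R_bot = (390 × 8950)/9340 = 373.7 Ω.
The fractional drop is R_th/(R_th + R_L); requiring this ≤ 0.0870 gives R_L ≥ R_th(1/0.0870 − 1) = 373.7 × 10.49 = 3.92 kΩ.

R_L(min) ≈ 3.92 kΩ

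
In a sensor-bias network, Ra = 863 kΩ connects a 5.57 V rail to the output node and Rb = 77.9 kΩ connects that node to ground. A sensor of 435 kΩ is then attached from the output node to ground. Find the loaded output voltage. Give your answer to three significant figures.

The load sits in parallel with Rb: Rb‖R_L = (77.9 × 435) / (77.9 + 435) = 66.07 kΩ.
V_out = 5.57 × 66.07 / (863 + 66.07) = 5.57 × 66.07/929.1 = 0.396 V.
(Unloaded it would have been 0.461 V.)

V_out ≈ 0.396 V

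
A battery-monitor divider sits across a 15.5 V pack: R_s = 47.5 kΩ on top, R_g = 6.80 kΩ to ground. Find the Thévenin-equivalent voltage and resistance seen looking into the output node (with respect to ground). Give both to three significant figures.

V_th is the open-circuit tap voltage: 15.5 × 6.80/(47.5 + 6.80) = 1.94 V.
With the supply zeroed, R_s and R_g appear in parallel from the tap: R_th = R_s‖R_g = (47.5 × 6.80)/54.30 = 5.95 kΩ.

V_th = 1.94 V, R_th = 5.95 kΩ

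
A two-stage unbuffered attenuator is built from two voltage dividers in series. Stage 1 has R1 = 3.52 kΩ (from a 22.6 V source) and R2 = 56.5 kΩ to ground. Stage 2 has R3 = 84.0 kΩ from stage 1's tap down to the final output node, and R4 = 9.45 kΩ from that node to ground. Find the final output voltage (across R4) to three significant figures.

V_out ≈ 2.08 V

Stage 2 presents R3+R4 = 93.45 kΩ as a load on stage 1's tap.
Stage 1's lower leg becomes R2‖(R3+R4) = 35.21 kΩ, so V_mid = 22.6 × 35.21/38.73 = 20.55 V.
Stage 2 is itself unloaded: V_out = V_mid × R4/(R3+R4) = 20.55 × 9.45/93.45 = 2.08 V.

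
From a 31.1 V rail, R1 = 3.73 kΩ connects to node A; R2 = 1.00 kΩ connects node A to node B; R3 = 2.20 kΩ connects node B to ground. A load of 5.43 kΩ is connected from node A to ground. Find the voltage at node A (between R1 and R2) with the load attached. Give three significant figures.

Below node A the series string R2+R3 = 3.200 kΩ sits in parallel with the 5.43 kΩ load: 2.013 kΩ.
V_A = 31.1 × 2.013/(3.73 + 2.013) = 10.9 V.

V ≈ 10.9 V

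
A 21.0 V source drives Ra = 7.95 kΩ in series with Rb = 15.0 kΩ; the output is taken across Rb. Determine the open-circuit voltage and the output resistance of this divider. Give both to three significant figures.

V_th is the open-circuit tap voltage: 21.0 × 15.0/(7.95 + 15.0) = 13.7 V.
With the supply zeroed, Ra and Rb appear in parallel from the tap: R_th = Ra‖Rb = (7.95 × 15.0)/22.95 = 5.20 kΩ.

V_th = 13.7 V, R_th = 5.20 kΩ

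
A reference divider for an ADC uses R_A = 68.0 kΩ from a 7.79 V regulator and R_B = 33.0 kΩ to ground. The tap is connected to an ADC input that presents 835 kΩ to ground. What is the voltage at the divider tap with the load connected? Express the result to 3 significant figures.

V_out ≈ 2.48 V

The load sits in parallel with R_B: R_B‖R_L = (33.0 × 835) / (33.0 + 835) = 31.75 kΩ.
V_out = 7.79 × 31.75 / (68.0 + 31.75) = 7.79 × 31.75/99.75 = 2.48 V.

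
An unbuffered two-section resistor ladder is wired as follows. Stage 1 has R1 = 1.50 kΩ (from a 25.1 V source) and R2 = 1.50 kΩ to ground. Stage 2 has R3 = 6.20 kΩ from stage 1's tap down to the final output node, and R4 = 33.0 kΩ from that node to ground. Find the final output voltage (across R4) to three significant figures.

Stage 2 presents R3+R4 = 39.20 kΩ as a load on stage 1's tap.
Stage 1's lower leg becomes R2‖(R3+R4) = 1.445 kΩ, so V_mid = 25.1 × 1.445/2.945 = 12.31 V.
Stage 2 is itself unloaded: V_out = V_mid × R4/(R3+R4) = 12.31 × 33.0/39.20 = 10.4 V.

V_out ≈ 10.4 V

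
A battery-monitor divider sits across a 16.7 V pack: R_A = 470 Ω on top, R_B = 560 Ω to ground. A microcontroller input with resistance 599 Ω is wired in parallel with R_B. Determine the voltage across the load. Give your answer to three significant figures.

The load sits in parallel with R_B: R_B‖R_L = (560 × 599) / (560 + 599) = 289.4 Ω.
V_out = 16.7 × 289.4 / (470 + 289.4) = 16.7 × 289.4/759.4 = 6.36 V.

V_out ≈ 6.36 V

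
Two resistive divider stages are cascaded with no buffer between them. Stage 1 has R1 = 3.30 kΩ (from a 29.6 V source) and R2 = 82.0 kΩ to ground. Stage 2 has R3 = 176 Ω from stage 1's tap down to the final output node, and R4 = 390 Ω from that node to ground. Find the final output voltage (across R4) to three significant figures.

Stage 2 presents R3+R4 = 566.0 Ω as a load on stage 1's tap.
Stage 1's lower leg becomes R2‖(R3+R4) = 562.1 Ω, so V_mid = 29.6 × 562.1/3862 = 4.308 V.
Stage 2 is itself unloaded: V_out = V_mid × R4/(R3+R4) = 4.308 × 390/566.0 = 2.97 V.

V_out ≈ 2.97 V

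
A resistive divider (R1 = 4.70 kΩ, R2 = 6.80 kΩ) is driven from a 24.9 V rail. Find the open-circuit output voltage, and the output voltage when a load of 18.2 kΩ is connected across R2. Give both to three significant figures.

Unloaded: 14.7 V; loaded: 12.8 V

Open-circuit: V = 24.9 × 6.80/(4.70 + 6.80) = 14.7 V.
With the load, R2 becomes R2‖R_L = 4.950 kΩ, so V = 24.9 × 4.950/9.650 = 12.8 V.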